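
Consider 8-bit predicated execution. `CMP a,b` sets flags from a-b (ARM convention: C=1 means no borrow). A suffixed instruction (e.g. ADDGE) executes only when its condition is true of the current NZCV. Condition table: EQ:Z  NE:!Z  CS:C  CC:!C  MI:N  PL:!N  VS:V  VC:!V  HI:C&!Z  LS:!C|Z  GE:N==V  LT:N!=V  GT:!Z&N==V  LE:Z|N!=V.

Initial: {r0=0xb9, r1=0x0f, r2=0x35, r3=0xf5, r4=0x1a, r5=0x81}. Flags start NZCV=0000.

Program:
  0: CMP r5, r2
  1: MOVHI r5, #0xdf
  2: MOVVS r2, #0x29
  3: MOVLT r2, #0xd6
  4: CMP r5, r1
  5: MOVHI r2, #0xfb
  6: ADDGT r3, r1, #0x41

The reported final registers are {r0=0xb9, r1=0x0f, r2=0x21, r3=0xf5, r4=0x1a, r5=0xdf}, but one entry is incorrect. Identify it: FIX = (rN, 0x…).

FIX = (r2, 0xfb)

[0] flags=0011 → (cmp)
[1] flags=0011 HI?T → r5=0xdf
[2] flags=0011 VS?T → r2=0x29
[3] flags=0011 LT?T → r2=0xd6
[4] flags=1010 → (cmp)
[5] flags=1010 HI?T → r2=0xfb
[6] flags=1010 GT?F → skip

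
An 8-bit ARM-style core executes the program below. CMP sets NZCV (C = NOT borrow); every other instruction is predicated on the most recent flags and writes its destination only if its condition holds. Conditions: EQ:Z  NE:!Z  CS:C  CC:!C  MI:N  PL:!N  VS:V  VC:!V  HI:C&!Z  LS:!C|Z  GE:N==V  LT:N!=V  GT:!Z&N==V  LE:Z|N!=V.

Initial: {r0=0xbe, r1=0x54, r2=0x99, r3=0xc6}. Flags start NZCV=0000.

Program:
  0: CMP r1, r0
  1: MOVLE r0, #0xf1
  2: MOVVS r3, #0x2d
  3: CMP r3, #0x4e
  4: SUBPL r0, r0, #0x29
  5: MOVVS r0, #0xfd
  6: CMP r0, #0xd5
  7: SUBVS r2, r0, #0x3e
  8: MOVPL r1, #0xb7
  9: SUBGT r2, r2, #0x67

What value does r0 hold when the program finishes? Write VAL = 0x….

0: ✓ CMP  NZCV=1001
1: · MOVLE
2: ✓ MOVVS  r3←0x2d
3: ✓ CMP  NZCV=1000
4: · SUBPL
5: · MOVVS
6: ✓ CMP  NZCV=1000
7: · SUBVS
8: · MOVPL
9: · SUBGT

VAL = 0xbe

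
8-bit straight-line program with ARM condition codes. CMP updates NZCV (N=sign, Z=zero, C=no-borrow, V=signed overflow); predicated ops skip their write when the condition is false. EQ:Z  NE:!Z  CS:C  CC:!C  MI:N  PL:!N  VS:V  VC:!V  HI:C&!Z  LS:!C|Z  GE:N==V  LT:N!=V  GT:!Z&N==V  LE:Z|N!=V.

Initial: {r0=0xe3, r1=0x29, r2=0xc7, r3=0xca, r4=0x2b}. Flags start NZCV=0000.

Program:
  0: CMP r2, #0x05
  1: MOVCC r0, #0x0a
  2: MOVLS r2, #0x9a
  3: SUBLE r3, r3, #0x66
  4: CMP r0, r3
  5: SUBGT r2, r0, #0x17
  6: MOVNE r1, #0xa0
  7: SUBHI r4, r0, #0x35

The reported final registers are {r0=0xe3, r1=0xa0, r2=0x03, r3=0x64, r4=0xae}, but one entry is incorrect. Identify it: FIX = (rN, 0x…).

FIX = (r2, 0xc7)

[0] flags=1010 → (cmp)
[1] flags=1010 CC?F → skip
[2] flags=1010 LS?F → skip
[3] flags=1010 LE?T → r3=0x64
[4] flags=0011 → (cmp)
[5] flags=0011 GT?F → skip
[6] flags=0011 NE?T → r1=0xa0
[7] flags=0011 HI?T → r4=0xae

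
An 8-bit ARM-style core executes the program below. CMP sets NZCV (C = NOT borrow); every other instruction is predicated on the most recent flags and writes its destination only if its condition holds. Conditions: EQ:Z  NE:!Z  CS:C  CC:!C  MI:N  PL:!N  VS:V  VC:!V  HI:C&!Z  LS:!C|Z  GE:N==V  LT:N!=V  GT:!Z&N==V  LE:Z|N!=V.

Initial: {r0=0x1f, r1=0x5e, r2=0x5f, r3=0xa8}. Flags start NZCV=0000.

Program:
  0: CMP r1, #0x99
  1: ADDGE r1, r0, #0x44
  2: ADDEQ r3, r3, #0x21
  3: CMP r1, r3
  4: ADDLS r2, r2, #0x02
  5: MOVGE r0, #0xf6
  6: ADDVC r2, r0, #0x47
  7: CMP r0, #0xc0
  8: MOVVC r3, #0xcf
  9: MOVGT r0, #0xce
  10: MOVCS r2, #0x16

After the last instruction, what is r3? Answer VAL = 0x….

0: ✓ CMP  NZCV=1001
1: ✓ ADDGE  r1←0x63
2: · ADDEQ
3: ✓ CMP  NZCV=1001
4: ✓ ADDLS  r2←0x61
5: ✓ MOVGE  r0←0xf6
6: · ADDVC
7: ✓ CMP  NZCV=0010
8: ✓ MOVVC  r3←0xcf
9: ✓ MOVGT  r0←0xce
10: ✓ MOVCS  r2←0x16

VAL = 0xcf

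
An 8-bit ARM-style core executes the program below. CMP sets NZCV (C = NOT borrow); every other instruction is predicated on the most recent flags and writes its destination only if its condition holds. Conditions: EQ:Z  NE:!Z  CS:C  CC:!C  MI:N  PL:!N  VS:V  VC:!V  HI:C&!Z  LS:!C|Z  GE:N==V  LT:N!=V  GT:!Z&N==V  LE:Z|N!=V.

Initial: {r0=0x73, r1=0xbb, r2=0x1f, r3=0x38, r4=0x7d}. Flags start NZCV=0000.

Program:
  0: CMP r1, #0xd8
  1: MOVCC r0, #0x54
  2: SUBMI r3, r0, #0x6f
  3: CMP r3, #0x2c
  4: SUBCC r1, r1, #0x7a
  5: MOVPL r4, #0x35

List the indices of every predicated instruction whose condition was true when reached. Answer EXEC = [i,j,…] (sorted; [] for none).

EXEC = [1,2]

[0] flags=1000 → (cmp)
[1] flags=1000 CC?T → r0=0x54
[2] flags=1000 MI?T → r3=0xe5
[3] flags=1010 → (cmp)
[4] flags=1010 CC?F → skip
[5] flags=1010 PL?F → skip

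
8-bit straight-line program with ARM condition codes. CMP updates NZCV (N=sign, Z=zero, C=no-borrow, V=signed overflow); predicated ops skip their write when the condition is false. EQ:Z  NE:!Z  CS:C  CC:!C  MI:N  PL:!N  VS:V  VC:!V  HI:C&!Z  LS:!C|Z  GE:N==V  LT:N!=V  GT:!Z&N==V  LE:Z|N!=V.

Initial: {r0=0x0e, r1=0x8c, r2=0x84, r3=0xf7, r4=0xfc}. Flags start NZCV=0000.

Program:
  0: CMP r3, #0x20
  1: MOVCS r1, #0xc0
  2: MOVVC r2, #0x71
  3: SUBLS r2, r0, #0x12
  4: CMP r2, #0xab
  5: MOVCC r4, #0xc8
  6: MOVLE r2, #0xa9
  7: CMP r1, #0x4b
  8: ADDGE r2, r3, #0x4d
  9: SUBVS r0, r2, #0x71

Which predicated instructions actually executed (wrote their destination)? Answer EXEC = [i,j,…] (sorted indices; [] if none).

0: ✓ CMP  NZCV=1010
1: ✓ MOVCS  r1←0xc0
2: ✓ MOVVC  r2←0x71
3: · SUBLS
4: ✓ CMP  NZCV=1001
5: ✓ MOVCC  r4←0xc8
6: · MOVLE
7: ✓ CMP  NZCV=0011
8: · ADDGE
9: ✓ SUBVS  r0←0x00

EXEC = [1,2,5,9]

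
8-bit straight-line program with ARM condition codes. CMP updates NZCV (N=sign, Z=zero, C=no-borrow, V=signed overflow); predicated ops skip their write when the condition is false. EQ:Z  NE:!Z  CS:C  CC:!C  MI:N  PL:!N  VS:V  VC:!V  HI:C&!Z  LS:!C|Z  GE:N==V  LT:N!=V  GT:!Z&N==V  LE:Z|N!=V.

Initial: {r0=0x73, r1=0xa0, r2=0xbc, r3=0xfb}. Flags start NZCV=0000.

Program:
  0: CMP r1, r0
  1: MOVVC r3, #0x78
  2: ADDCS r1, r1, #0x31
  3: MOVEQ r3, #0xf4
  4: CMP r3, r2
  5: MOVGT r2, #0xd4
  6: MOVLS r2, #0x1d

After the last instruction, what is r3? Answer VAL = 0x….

VAL = 0xfb

[0] flags=0011 → (cmp)
[1] flags=0011 VC?F → skip
[2] flags=0011 CS?T → r1=0xd1
[3] flags=0011 EQ?F → skip
[4] flags=0010 → (cmp)
[5] flags=0010 GT?T → r2=0xd4
[6] flags=0010 LS?F → skip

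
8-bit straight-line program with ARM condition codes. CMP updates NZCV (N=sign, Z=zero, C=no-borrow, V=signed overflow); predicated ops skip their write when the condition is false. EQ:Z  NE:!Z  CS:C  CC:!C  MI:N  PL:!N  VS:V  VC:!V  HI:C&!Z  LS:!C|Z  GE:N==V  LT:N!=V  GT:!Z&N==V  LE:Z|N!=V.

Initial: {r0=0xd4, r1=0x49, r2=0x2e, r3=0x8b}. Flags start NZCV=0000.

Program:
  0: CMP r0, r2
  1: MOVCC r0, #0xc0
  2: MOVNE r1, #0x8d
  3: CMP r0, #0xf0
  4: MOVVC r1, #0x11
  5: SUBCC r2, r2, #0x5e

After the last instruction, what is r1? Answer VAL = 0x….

VAL = 0x11

[0] flags=1010 → (cmp)
[1] flags=1010 CC?F → skip
[2] flags=1010 NE?T → r1=0x8d
[3] flags=1000 → (cmp)
[4] flags=1000 VC?T → r1=0x11
[5] flags=1000 CC?T → r2=0xd0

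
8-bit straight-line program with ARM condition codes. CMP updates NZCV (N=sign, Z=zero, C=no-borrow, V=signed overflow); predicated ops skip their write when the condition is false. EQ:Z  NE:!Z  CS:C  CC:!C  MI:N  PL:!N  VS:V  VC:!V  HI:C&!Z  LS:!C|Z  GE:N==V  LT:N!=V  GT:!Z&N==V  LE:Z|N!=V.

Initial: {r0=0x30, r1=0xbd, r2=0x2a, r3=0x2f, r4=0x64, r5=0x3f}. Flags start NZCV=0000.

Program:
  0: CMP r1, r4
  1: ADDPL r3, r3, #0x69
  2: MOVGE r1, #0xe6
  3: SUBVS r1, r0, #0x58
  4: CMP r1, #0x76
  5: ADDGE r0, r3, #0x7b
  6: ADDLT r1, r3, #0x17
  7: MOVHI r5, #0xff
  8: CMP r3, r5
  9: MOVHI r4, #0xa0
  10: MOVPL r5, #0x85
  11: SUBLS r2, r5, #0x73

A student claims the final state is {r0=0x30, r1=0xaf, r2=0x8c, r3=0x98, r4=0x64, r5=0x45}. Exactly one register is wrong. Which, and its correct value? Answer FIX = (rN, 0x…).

[0] flags=0011 → (cmp)
[1] flags=0011 PL?T → r3=0x98
[2] flags=0011 GE?F → skip
[3] flags=0011 VS?T → r1=0xd8
[4] flags=0011 → (cmp)
[5] flags=0011 GE?F → skip
[6] flags=0011 LT?T → r1=0xaf
[7] flags=0011 HI?T → r5=0xff
[8] flags=1000 → (cmp)
[9] flags=1000 HI?F → skip
[10] flags=1000 PL?F → skip
[11] flags=1000 LS?T → r2=0x8c

FIX = (r5, 0xff)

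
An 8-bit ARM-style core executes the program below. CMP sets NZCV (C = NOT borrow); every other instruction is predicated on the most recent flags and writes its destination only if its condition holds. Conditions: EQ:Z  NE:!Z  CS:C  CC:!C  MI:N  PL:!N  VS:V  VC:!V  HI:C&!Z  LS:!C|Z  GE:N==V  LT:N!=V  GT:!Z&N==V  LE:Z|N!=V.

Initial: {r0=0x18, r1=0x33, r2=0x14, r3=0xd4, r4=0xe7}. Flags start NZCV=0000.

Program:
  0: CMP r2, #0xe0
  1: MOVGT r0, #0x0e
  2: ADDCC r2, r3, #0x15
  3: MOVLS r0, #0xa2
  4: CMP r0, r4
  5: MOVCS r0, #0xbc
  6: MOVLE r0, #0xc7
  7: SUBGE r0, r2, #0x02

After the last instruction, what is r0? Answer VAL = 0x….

0: ✓ CMP  NZCV=0000
1: ✓ MOVGT  r0←0x0e
2: ✓ ADDCC  r2←0xe9
3: ✓ MOVLS  r0←0xa2
4: ✓ CMP  NZCV=1000
5: · MOVCS
6: ✓ MOVLE  r0←0xc7
7: · SUBGE

VAL = 0xc7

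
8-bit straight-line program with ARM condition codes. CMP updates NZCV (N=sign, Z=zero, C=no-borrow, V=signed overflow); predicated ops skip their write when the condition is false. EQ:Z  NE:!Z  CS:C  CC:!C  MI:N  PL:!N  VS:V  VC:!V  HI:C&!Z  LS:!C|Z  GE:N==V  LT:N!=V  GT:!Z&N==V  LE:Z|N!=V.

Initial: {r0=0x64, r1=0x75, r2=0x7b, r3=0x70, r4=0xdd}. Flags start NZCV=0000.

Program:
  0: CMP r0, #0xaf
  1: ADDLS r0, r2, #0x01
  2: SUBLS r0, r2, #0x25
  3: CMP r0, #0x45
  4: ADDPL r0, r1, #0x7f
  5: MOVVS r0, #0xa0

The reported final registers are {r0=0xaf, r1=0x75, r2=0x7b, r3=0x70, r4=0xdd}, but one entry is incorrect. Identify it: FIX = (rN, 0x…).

FIX = (r0, 0xf4)

[0] flags=1001 → (cmp)
[1] flags=1001 LS?T → r0=0x7c
[2] flags=1001 LS?T → r0=0x56
[3] flags=0010 → (cmp)
[4] flags=0010 PL?T → r0=0xf4
[5] flags=0010 VS?F → skip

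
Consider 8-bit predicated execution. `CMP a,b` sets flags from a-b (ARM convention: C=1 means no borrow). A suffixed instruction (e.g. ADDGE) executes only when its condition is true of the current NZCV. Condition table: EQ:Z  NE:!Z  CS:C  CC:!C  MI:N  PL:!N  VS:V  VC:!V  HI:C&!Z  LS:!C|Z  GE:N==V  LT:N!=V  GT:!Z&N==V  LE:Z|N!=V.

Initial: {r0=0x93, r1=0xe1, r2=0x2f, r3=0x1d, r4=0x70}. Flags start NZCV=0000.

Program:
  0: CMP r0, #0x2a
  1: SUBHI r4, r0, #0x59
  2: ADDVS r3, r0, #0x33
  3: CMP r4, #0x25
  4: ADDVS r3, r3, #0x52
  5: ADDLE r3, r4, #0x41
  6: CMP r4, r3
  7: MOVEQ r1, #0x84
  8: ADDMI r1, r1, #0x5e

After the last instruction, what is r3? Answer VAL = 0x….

VAL = 0xc6

[0] flags=0011 → (cmp)
[1] flags=0011 HI?T → r4=0x3a
[2] flags=0011 VS?T → r3=0xc6
[3] flags=0010 → (cmp)
[4] flags=0010 VS?F → skip
[5] flags=0010 LE?F → skip
[6] flags=0000 → (cmp)
[7] flags=0000 EQ?F → skip
[8] flags=0000 MI?F → skip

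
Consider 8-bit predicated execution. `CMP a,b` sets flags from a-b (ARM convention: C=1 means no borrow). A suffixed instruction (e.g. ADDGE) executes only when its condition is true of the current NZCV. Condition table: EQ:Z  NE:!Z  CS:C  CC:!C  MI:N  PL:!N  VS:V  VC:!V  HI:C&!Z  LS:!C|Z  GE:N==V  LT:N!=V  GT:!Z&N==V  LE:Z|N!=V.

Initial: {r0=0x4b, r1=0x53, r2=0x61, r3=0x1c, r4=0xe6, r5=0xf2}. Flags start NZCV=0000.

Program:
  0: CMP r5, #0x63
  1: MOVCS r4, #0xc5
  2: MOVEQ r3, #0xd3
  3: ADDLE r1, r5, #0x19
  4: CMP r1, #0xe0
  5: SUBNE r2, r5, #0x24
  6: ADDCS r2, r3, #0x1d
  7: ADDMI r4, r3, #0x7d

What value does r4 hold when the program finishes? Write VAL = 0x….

[0] flags=1010 → (cmp)
[1] flags=1010 CS?T → r4=0xc5
[2] flags=1010 EQ?F → skip
[3] flags=1010 LE?T → r1=0x0b
[4] flags=0000 → (cmp)
[5] flags=0000 NE?T → r2=0xce
[6] flags=0000 CS?F → skip
[7] flags=0000 MI?F → skip

VAL = 0xc5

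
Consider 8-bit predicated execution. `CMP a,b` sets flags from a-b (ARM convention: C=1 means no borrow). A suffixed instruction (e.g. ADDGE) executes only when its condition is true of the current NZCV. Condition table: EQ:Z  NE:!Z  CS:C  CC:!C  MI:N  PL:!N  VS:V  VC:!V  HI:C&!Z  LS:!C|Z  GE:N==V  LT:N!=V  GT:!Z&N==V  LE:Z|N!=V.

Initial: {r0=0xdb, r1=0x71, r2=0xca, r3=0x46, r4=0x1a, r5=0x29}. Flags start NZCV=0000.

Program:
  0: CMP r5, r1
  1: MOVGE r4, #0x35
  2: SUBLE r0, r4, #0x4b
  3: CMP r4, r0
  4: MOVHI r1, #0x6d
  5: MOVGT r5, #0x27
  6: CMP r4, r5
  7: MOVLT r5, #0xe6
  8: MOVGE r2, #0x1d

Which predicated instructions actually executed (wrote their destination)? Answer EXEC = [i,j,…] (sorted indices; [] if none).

EXEC = [2,5,7]

0: ✓ CMP  NZCV=1000
1: · MOVGE
2: ✓ SUBLE  r0←0xcf
3: ✓ CMP  NZCV=0000
4: · MOVHI
5: ✓ MOVGT  r5←0x27
6: ✓ CMP  NZCV=1000
7: ✓ MOVLT  r5←0xe6
8: · MOVGE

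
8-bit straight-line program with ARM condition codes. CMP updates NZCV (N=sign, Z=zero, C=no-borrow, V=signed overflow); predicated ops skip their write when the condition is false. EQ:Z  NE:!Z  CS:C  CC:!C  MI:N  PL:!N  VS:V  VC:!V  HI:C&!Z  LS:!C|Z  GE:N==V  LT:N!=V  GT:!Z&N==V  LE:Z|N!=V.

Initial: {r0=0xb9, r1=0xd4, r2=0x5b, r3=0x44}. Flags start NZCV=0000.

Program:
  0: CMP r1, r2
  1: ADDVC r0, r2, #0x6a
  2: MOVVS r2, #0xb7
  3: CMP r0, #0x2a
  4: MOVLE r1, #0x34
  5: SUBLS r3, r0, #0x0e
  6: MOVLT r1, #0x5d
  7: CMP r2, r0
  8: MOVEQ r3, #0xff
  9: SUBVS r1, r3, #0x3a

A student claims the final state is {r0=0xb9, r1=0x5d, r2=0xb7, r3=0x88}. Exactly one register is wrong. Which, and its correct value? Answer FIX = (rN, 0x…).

[0] flags=0011 → (cmp)
[1] flags=0011 VC?F → skip
[2] flags=0011 VS?T → r2=0xb7
[3] flags=1010 → (cmp)
[4] flags=1010 LE?T → r1=0x34
[5] flags=1010 LS?F → skip
[6] flags=1010 LT?T → r1=0x5d
[7] flags=1000 → (cmp)
[8] flags=1000 EQ?F → skip
[9] flags=1000 VS?F → skip

FIX = (r3, 0x44)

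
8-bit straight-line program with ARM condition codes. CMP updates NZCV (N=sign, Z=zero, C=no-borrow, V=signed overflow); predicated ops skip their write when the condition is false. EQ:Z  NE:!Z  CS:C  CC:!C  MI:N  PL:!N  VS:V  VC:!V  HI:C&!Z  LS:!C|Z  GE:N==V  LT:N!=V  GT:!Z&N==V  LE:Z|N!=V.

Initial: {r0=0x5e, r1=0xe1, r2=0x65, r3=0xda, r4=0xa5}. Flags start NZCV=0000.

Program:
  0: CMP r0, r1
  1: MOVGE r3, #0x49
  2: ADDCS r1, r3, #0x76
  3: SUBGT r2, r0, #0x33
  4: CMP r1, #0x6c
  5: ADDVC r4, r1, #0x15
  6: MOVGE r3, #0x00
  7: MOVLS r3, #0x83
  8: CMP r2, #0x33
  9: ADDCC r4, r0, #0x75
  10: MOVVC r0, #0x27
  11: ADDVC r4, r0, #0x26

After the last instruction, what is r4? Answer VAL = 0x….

VAL = 0x4d

[0] flags=0000 → (cmp)
[1] flags=0000 GE?T → r3=0x49
[2] flags=0000 CS?F → skip
[3] flags=0000 GT?T → r2=0x2b
[4] flags=0011 → (cmp)
[5] flags=0011 VC?F → skip
[6] flags=0011 GE?F → skip
[7] flags=0011 LS?F → skip
[8] flags=1000 → (cmp)
[9] flags=1000 CC?T → r4=0xd3
[10] flags=1000 VC?T → r0=0x27
[11] flags=1000 VC?T → r4=0x4d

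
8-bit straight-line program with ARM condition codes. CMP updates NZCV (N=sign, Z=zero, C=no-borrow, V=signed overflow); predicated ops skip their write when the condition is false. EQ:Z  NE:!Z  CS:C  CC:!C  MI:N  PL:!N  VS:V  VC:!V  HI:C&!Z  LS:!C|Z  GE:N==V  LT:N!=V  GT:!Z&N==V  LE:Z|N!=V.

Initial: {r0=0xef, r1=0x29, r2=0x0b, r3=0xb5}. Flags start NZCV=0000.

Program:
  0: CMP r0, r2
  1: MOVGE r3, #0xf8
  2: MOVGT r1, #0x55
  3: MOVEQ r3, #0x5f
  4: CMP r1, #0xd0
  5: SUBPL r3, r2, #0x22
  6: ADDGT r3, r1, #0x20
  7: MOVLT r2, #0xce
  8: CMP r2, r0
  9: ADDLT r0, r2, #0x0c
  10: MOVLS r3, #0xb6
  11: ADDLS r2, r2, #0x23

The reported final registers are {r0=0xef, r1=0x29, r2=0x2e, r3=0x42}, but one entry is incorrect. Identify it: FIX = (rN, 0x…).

FIX = (r3, 0xb6)

0: ✓ CMP  NZCV=1010
1: · MOVGE
2: · MOVGT
3: · MOVEQ
4: ✓ CMP  NZCV=0000
5: ✓ SUBPL  r3←0xe9
6: ✓ ADDGT  r3←0x49
7: · MOVLT
8: ✓ CMP  NZCV=0000
9: · ADDLT
10: ✓ MOVLS  r3←0xb6
11: ✓ ADDLS  r2←0x2e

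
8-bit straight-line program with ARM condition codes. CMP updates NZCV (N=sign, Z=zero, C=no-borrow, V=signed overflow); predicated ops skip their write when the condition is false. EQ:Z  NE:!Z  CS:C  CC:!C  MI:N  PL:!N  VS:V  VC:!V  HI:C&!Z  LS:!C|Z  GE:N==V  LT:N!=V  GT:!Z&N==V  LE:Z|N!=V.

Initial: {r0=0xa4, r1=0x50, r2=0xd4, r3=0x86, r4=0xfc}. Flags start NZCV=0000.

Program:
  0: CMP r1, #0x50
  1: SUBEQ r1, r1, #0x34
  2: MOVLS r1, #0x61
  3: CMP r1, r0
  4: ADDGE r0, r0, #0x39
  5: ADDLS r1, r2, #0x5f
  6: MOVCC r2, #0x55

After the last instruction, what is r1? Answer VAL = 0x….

VAL = 0x33

[0] flags=0110 → (cmp)
[1] flags=0110 EQ?T → r1=0x1c
[2] flags=0110 LS?T → r1=0x61
[3] flags=1001 → (cmp)
[4] flags=1001 GE?T → r0=0xdd
[5] flags=1001 LS?T → r1=0x33
[6] flags=1001 CC?T → r2=0x55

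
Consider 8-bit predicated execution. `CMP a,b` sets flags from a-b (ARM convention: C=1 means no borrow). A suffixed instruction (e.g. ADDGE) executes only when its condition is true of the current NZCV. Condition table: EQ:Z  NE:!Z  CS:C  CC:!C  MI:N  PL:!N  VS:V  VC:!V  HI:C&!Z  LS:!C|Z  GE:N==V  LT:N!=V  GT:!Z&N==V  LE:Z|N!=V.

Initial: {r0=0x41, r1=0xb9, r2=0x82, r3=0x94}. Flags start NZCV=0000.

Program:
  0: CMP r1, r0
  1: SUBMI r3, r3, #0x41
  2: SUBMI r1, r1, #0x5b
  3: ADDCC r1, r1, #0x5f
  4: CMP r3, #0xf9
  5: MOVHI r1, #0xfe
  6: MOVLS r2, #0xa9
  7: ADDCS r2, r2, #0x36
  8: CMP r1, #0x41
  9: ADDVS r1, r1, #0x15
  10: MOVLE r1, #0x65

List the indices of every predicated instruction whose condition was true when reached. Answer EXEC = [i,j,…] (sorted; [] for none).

EXEC = [6,9,10]

0: ✓ CMP  NZCV=0011
1: · SUBMI
2: · SUBMI
3: · ADDCC
4: ✓ CMP  NZCV=1000
5: · MOVHI
6: ✓ MOVLS  r2←0xa9
7: · ADDCS
8: ✓ CMP  NZCV=0011
9: ✓ ADDVS  r1←0xce
10: ✓ MOVLE  r1←0x65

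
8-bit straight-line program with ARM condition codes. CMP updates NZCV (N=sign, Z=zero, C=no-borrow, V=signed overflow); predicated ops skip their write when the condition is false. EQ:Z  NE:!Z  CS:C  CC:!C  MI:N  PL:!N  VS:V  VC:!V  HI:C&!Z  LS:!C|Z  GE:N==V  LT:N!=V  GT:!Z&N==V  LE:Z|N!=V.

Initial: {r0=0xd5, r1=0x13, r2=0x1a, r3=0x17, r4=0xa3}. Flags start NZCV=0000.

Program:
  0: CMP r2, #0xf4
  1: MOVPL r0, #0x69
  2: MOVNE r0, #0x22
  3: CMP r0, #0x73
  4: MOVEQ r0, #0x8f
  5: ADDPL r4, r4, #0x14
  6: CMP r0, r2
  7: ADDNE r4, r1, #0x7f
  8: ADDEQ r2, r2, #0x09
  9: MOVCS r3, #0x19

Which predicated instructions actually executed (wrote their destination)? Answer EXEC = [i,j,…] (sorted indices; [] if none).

EXEC = [1,2,7,9]

[0] flags=0000 → (cmp)
[1] flags=0000 PL?T → r0=0x69
[2] flags=0000 NE?T → r0=0x22
[3] flags=1000 → (cmp)
[4] flags=1000 EQ?F → skip
[5] flags=1000 PL?F → skip
[6] flags=0010 → (cmp)
[7] flags=0010 NE?T → r4=0x92
[8] flags=0010 EQ?F → skip
[9] flags=0010 CS?T → r3=0x19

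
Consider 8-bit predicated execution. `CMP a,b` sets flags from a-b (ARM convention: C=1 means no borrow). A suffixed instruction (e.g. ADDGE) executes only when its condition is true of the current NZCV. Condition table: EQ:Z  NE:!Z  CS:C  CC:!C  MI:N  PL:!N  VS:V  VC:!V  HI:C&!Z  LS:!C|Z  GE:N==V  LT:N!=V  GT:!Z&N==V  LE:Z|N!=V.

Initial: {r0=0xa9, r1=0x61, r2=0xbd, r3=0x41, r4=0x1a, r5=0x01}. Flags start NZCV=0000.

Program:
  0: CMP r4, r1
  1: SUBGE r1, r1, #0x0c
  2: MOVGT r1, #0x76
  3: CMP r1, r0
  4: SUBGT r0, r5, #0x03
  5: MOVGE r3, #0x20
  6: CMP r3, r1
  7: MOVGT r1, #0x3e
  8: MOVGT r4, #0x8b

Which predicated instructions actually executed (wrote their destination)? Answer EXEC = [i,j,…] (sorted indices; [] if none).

[0] flags=1000 → (cmp)
[1] flags=1000 GE?F → skip
[2] flags=1000 GT?F → skip
[3] flags=1001 → (cmp)
[4] flags=1001 GT?T → r0=0xfe
[5] flags=1001 GE?T → r3=0x20
[6] flags=1000 → (cmp)
[7] flags=1000 GT?F → skip
[8] flags=1000 GT?F → skip

EXEC = [4,5]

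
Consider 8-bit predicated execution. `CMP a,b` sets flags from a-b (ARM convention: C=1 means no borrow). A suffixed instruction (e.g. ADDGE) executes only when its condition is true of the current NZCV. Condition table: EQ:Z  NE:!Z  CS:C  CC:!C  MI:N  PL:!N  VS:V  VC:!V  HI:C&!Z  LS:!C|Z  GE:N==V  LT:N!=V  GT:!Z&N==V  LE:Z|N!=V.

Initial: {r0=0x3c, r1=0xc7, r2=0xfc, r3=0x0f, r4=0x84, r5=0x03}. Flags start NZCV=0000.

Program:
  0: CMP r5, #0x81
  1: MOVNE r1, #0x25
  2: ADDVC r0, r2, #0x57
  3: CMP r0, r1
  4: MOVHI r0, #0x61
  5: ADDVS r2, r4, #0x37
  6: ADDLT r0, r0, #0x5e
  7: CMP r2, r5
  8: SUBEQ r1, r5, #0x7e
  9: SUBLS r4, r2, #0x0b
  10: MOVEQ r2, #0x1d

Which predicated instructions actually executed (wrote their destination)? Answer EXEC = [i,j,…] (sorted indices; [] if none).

[0] flags=1001 → (cmp)
[1] flags=1001 NE?T → r1=0x25
[2] flags=1001 VC?F → skip
[3] flags=0010 → (cmp)
[4] flags=0010 HI?T → r0=0x61
[5] flags=0010 VS?F → skip
[6] flags=0010 LT?F → skip
[7] flags=1010 → (cmp)
[8] flags=1010 EQ?F → skip
[9] flags=1010 LS?F → skip
[10] flags=1010 EQ?F → skip

EXEC = [1,4]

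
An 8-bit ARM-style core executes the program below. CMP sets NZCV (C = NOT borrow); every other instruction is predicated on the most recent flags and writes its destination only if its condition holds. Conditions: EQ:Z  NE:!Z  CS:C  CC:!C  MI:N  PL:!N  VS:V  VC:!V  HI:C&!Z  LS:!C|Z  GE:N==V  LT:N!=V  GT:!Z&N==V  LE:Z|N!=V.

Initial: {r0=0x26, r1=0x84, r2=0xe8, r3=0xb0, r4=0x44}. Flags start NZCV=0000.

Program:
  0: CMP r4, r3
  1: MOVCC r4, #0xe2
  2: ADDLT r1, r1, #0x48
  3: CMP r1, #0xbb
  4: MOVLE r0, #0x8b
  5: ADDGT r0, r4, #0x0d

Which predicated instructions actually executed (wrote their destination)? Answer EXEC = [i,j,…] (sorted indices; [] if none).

[0] flags=1001 → (cmp)
[1] flags=1001 CC?T → r4=0xe2
[2] flags=1001 LT?F → skip
[3] flags=1000 → (cmp)
[4] flags=1000 LE?T → r0=0x8b
[5] flags=1000 GT?F → skip

EXEC = [1,4]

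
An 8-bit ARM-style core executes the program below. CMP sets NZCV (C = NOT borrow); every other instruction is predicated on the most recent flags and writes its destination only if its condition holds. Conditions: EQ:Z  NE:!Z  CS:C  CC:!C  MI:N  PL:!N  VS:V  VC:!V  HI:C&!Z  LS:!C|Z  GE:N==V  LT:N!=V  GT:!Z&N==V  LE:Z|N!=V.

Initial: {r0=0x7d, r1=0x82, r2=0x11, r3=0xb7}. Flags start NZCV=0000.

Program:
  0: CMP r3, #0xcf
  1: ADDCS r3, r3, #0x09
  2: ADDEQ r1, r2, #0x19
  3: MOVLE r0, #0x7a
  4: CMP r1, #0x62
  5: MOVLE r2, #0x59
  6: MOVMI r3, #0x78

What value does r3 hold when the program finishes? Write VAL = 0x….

VAL = 0xb7

0: ✓ CMP  NZCV=1000
1: · ADDCS
2: · ADDEQ
3: ✓ MOVLE  r0←0x7a
4: ✓ CMP  NZCV=0011
5: ✓ MOVLE  r2←0x59
6: · MOVMI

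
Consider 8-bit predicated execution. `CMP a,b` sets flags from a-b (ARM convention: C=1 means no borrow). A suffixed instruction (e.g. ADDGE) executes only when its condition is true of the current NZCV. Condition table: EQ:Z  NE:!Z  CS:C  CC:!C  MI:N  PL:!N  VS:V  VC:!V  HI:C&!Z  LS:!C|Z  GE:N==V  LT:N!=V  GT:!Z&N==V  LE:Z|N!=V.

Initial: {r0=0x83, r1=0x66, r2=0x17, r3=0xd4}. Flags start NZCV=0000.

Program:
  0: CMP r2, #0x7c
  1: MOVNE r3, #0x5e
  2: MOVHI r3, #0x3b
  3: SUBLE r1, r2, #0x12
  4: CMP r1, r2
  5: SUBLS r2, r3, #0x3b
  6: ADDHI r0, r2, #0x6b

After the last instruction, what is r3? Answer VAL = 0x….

[0] flags=1000 → (cmp)
[1] flags=1000 NE?T → r3=0x5e
[2] flags=1000 HI?F → skip
[3] flags=1000 LE?T → r1=0x05
[4] flags=1000 → (cmp)
[5] flags=1000 LS?T → r2=0x23
[6] flags=1000 HI?F → skip

VAL = 0x5e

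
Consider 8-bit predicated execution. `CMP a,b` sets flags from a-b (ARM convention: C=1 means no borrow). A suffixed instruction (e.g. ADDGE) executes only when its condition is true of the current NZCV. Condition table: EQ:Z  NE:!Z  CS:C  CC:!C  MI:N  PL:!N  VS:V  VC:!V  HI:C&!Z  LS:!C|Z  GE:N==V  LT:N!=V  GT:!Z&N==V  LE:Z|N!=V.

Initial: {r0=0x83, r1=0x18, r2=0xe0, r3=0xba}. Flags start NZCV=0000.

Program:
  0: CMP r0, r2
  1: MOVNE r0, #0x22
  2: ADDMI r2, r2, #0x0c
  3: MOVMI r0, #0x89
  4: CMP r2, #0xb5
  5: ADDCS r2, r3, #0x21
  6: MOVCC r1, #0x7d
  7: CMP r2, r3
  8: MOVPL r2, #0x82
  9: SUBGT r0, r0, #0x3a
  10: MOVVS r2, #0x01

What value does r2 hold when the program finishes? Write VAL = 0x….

[0] flags=1000 → (cmp)
[1] flags=1000 NE?T → r0=0x22
[2] flags=1000 MI?T → r2=0xec
[3] flags=1000 MI?T → r0=0x89
[4] flags=0010 → (cmp)
[5] flags=0010 CS?T → r2=0xdb
[6] flags=0010 CC?F → skip
[7] flags=0010 → (cmp)
[8] flags=0010 PL?T → r2=0x82
[9] flags=0010 GT?T → r0=0x4f
[10] flags=0010 VS?F → skip

VAL = 0x82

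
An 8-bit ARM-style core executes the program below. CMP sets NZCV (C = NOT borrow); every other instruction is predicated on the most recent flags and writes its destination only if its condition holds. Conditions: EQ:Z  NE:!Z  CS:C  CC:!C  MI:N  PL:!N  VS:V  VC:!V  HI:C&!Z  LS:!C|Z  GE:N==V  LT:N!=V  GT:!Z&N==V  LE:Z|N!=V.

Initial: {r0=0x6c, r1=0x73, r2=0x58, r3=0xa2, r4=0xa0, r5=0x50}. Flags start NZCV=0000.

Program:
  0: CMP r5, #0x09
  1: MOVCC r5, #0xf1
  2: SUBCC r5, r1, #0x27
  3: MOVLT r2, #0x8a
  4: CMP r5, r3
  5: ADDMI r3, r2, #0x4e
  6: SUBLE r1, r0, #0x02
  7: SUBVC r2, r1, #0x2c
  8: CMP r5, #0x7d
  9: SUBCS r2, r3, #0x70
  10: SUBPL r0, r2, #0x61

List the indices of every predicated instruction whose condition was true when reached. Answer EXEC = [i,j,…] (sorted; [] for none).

EXEC = [5]

0: ✓ CMP  NZCV=0010
1: · MOVCC
2: · SUBCC
3: · MOVLT
4: ✓ CMP  NZCV=1001
5: ✓ ADDMI  r3←0xa6
6: · SUBLE
7: · SUBVC
8: ✓ CMP  NZCV=1000
9: · SUBCS
10: · SUBPL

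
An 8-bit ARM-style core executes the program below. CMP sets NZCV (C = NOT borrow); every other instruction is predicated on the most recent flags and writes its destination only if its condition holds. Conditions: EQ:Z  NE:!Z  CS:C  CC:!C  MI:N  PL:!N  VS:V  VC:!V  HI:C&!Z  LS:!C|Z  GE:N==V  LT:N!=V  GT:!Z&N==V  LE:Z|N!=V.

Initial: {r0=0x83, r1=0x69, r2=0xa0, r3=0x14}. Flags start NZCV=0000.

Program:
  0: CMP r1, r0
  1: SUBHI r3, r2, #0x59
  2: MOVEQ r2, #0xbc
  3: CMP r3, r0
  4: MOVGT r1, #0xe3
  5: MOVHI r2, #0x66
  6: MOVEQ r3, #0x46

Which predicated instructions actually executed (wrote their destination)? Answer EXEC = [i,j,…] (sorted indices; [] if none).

EXEC = [4]

0: ✓ CMP  NZCV=1001
1: · SUBHI
2: · MOVEQ
3: ✓ CMP  NZCV=1001
4: ✓ MOVGT  r1←0xe3
5: · MOVHI
6: · MOVEQ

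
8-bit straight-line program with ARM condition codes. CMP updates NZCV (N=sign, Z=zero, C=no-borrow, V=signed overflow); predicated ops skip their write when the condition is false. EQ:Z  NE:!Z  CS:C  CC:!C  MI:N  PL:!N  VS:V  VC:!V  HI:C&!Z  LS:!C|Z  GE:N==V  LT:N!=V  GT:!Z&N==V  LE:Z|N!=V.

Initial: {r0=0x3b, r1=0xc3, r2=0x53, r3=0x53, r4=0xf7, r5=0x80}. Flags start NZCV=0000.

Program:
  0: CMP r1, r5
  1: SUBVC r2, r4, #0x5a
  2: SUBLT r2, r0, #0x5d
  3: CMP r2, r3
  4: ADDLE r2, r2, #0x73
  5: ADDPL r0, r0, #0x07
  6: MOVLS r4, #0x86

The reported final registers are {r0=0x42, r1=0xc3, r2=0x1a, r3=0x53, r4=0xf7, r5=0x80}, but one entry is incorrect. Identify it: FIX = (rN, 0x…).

0: ✓ CMP  NZCV=0010
1: ✓ SUBVC  r2←0x9d
2: · SUBLT
3: ✓ CMP  NZCV=0011
4: ✓ ADDLE  r2←0x10
5: ✓ ADDPL  r0←0x42
6: · MOVLS

FIX = (r2, 0x10)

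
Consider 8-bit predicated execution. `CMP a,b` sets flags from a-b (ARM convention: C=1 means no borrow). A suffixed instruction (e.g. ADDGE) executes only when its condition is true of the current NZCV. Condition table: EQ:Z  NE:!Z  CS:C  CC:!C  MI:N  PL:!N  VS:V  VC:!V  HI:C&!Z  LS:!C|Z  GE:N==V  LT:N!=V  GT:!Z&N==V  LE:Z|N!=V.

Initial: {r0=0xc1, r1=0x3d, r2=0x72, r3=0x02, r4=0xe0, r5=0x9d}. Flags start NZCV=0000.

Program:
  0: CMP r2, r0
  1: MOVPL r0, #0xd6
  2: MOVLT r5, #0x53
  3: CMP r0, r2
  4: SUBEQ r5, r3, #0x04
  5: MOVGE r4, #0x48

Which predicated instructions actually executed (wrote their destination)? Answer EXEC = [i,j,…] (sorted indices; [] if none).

[0] flags=1001 → (cmp)
[1] flags=1001 PL?F → skip
[2] flags=1001 LT?F → skip
[3] flags=0011 → (cmp)
[4] flags=0011 EQ?F → skip
[5] flags=0011 GE?F → skip

EXEC = []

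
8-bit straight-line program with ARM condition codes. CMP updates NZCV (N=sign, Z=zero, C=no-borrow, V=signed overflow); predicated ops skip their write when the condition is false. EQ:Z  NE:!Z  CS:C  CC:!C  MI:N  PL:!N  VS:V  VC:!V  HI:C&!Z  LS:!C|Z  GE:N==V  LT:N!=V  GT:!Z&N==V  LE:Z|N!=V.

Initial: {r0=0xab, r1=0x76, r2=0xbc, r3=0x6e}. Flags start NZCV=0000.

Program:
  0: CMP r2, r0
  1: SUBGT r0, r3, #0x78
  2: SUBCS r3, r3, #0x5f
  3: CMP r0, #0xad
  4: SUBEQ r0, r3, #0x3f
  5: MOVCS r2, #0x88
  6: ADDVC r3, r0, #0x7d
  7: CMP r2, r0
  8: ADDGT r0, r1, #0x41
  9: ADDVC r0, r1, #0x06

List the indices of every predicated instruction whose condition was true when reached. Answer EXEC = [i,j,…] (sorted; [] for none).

EXEC = [1,2,5,6,9]

[0] flags=0010 → (cmp)
[1] flags=0010 GT?T → r0=0xf6
[2] flags=0010 CS?T → r3=0x0f
[3] flags=0010 → (cmp)
[4] flags=0010 EQ?F → skip
[5] flags=0010 CS?T → r2=0x88
[6] flags=0010 VC?T → r3=0x73
[7] flags=1000 → (cmp)
[8] flags=1000 GT?F → skip
[9] flags=1000 VC?T → r0=0x7c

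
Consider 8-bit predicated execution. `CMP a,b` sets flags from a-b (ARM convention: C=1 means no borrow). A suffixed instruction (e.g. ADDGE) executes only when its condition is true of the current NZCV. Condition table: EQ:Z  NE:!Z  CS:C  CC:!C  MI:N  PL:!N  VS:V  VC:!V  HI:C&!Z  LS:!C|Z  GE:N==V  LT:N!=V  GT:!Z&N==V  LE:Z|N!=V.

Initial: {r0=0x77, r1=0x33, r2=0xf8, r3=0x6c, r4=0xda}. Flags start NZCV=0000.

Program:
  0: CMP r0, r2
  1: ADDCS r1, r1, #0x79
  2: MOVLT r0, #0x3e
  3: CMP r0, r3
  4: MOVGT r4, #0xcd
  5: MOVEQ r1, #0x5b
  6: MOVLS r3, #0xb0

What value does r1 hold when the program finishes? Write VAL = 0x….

VAL = 0x33

0: ✓ CMP  NZCV=0000
1: · ADDCS
2: · MOVLT
3: ✓ CMP  NZCV=0010
4: ✓ MOVGT  r4←0xcd
5: · MOVEQ
6: · MOVLS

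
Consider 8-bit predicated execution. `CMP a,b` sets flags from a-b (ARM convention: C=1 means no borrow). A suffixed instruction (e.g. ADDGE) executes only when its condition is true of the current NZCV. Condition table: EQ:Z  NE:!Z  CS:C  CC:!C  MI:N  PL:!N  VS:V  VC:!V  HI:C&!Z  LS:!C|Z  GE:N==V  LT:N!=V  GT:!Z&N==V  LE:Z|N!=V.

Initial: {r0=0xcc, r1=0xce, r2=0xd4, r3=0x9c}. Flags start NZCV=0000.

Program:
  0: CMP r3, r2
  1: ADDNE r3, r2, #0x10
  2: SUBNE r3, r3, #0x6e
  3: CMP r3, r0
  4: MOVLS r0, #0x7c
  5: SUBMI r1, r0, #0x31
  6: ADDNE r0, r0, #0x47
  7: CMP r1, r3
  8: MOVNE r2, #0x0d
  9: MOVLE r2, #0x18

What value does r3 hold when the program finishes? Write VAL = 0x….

VAL = 0x76

0: ✓ CMP  NZCV=1000
1: ✓ ADDNE  r3←0xe4
2: ✓ SUBNE  r3←0x76
3: ✓ CMP  NZCV=1001
4: ✓ MOVLS  r0←0x7c
5: ✓ SUBMI  r1←0x4b
6: ✓ ADDNE  r0←0xc3
7: ✓ CMP  NZCV=1000
8: ✓ MOVNE  r2←0x0d
9: ✓ MOVLE  r2←0x18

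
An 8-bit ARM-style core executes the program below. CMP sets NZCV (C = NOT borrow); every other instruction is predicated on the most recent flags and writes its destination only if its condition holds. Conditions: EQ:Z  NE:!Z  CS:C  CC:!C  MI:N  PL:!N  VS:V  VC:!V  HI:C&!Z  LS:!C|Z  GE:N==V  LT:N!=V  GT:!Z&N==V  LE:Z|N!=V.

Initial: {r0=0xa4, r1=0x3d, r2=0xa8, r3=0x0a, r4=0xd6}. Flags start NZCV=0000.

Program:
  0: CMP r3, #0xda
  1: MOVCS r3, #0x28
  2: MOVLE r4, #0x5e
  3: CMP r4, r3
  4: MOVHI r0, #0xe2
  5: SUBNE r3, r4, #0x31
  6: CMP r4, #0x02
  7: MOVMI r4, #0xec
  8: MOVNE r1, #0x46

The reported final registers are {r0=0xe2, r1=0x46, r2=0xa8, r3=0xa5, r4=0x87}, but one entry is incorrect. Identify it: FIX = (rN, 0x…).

[0] flags=0000 → (cmp)
[1] flags=0000 CS?F → skip
[2] flags=0000 LE?F → skip
[3] flags=1010 → (cmp)
[4] flags=1010 HI?T → r0=0xe2
[5] flags=1010 NE?T → r3=0xa5
[6] flags=1010 → (cmp)
[7] flags=1010 MI?T → r4=0xec
[8] flags=1010 NE?T → r1=0x46

FIX = (r4, 0xec)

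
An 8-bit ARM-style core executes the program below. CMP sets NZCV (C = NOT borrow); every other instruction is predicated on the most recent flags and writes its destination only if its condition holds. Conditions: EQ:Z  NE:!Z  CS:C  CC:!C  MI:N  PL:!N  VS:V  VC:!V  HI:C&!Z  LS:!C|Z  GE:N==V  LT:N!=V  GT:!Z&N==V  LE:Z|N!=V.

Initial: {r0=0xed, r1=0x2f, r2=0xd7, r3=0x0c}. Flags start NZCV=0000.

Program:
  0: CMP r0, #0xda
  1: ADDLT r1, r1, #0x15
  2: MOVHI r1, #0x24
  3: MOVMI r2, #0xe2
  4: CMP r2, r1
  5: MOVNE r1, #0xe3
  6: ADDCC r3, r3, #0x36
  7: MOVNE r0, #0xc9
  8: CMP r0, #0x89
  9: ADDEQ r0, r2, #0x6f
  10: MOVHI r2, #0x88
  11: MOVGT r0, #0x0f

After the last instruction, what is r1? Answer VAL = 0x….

VAL = 0xe3

[0] flags=0010 → (cmp)
[1] flags=0010 LT?F → skip
[2] flags=0010 HI?T → r1=0x24
[3] flags=0010 MI?F → skip
[4] flags=1010 → (cmp)
[5] flags=1010 NE?T → r1=0xe3
[6] flags=1010 CC?F → skip
[7] flags=1010 NE?T → r0=0xc9
[8] flags=0010 → (cmp)
[9] flags=0010 EQ?F → skip
[10] flags=0010 HI?T → r2=0x88
[11] flags=0010 GT?T → r0=0x0f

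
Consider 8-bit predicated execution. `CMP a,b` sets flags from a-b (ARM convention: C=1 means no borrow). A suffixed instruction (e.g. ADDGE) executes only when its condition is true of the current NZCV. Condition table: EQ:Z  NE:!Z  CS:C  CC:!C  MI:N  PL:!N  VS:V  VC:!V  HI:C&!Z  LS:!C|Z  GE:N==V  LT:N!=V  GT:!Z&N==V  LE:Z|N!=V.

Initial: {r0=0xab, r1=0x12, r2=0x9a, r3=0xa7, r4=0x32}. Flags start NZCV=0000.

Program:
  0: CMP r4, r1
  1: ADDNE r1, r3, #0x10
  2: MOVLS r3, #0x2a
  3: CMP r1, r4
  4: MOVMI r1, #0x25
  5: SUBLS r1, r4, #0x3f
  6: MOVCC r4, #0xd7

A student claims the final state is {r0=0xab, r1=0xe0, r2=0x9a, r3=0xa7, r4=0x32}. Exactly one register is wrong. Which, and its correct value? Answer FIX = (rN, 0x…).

[0] flags=0010 → (cmp)
[1] flags=0010 NE?T → r1=0xb7
[2] flags=0010 LS?F → skip
[3] flags=1010 → (cmp)
[4] flags=1010 MI?T → r1=0x25
[5] flags=1010 LS?F → skip
[6] flags=1010 CC?F → skip

FIX = (r1, 0x25)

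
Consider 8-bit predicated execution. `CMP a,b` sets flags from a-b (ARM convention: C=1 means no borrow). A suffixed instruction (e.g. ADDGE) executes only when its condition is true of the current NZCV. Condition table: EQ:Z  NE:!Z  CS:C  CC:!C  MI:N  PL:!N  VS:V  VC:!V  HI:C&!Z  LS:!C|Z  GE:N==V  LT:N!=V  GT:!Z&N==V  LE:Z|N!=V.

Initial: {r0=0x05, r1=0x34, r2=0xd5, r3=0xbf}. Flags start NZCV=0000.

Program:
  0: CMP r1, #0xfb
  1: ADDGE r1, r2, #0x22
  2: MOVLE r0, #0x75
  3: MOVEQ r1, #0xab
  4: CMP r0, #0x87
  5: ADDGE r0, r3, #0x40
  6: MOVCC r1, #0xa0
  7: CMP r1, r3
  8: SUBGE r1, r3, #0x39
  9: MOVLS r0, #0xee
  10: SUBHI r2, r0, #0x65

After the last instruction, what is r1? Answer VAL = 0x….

[0] flags=0000 → (cmp)
[1] flags=0000 GE?T → r1=0xf7
[2] flags=0000 LE?F → skip
[3] flags=0000 EQ?F → skip
[4] flags=0000 → (cmp)
[5] flags=0000 GE?T → r0=0xff
[6] flags=0000 CC?T → r1=0xa0
[7] flags=1000 → (cmp)
[8] flags=1000 GE?F → skip
[9] flags=1000 LS?T → r0=0xee
[10] flags=1000 HI?F → skip

VAL = 0xa0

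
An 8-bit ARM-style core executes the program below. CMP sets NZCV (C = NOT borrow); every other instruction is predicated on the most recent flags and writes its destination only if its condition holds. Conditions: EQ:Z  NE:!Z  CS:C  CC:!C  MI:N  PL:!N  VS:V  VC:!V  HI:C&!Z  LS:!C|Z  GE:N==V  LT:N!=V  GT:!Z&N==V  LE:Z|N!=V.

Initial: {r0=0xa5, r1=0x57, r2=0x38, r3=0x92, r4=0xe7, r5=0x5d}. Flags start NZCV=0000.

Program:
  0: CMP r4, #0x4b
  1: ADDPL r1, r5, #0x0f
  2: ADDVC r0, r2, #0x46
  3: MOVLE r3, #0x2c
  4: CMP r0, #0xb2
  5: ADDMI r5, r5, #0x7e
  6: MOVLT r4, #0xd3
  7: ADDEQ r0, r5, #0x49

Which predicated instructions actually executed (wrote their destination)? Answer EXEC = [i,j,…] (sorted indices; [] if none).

EXEC = [2,3,5]

0: ✓ CMP  NZCV=1010
1: · ADDPL
2: ✓ ADDVC  r0←0x7e
3: ✓ MOVLE  r3←0x2c
4: ✓ CMP  NZCV=1001
5: ✓ ADDMI  r5←0xdb
6: · MOVLT
7: · ADDEQ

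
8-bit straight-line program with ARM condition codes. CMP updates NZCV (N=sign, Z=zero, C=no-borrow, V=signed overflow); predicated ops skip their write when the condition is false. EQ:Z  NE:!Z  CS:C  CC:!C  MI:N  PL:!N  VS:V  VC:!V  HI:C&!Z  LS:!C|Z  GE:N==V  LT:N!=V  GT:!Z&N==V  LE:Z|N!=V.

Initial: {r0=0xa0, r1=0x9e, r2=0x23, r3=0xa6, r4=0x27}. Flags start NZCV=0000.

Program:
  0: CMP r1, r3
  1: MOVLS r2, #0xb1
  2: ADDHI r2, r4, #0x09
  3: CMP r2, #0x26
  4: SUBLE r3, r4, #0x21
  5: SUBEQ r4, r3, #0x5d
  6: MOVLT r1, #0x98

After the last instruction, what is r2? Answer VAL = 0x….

VAL = 0xb1

0: ✓ CMP  NZCV=1000
1: ✓ MOVLS  r2←0xb1
2: · ADDHI
3: ✓ CMP  NZCV=1010
4: ✓ SUBLE  r3←0x06
5: · SUBEQ
6: ✓ MOVLT  r1←0x98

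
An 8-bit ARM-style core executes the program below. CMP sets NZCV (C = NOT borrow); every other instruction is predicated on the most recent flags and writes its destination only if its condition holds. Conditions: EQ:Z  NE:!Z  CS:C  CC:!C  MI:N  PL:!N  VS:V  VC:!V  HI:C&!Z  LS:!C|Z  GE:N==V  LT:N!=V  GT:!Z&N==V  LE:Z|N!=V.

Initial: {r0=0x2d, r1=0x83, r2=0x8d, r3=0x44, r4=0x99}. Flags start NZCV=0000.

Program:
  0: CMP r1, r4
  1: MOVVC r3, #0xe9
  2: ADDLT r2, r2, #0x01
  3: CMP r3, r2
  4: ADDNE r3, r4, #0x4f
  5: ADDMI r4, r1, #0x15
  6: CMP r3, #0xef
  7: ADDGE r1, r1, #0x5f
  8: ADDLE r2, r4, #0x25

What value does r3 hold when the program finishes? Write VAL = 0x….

0: ✓ CMP  NZCV=1000
1: ✓ MOVVC  r3←0xe9
2: ✓ ADDLT  r2←0x8e
3: ✓ CMP  NZCV=0010
4: ✓ ADDNE  r3←0xe8
5: · ADDMI
6: ✓ CMP  NZCV=1000
7: · ADDGE
8: ✓ ADDLE  r2←0xbe

VAL = 0xe8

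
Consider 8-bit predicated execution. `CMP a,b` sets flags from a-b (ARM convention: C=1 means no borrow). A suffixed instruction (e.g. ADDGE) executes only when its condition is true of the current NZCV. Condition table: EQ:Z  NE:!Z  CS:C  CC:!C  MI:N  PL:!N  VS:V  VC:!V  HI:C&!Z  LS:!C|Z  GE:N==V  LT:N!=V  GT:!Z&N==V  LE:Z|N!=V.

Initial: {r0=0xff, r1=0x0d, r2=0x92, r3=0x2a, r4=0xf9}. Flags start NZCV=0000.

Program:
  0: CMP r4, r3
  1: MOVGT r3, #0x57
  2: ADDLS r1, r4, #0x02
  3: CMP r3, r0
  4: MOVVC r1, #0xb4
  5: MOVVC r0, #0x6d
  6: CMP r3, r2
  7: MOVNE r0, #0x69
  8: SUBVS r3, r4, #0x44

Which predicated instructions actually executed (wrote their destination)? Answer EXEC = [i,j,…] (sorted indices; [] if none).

[0] flags=1010 → (cmp)
[1] flags=1010 GT?F → skip
[2] flags=1010 LS?F → skip
[3] flags=0000 → (cmp)
[4] flags=0000 VC?T → r1=0xb4
[5] flags=0000 VC?T → r0=0x6d
[6] flags=1001 → (cmp)
[7] flags=1001 NE?T → r0=0x69
[8] flags=1001 VS?T → r3=0xb5

EXEC = [4,5,7,8]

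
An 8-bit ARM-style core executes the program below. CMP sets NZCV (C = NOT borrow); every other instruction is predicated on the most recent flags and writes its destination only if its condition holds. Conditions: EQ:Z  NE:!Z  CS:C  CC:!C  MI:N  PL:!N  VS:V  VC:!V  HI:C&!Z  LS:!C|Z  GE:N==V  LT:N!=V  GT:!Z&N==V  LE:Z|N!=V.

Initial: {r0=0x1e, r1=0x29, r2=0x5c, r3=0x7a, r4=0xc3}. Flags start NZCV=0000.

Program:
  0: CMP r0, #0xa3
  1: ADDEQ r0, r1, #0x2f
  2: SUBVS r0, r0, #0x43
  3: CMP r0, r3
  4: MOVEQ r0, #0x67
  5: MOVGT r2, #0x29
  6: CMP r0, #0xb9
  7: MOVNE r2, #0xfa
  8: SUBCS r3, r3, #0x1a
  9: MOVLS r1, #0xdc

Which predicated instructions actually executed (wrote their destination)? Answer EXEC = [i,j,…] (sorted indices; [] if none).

[0] flags=0000 → (cmp)
[1] flags=0000 EQ?F → skip
[2] flags=0000 VS?F → skip
[3] flags=1000 → (cmp)
[4] flags=1000 EQ?F → skip
[5] flags=1000 GT?F → skip
[6] flags=0000 → (cmp)
[7] flags=0000 NE?T → r2=0xfa
[8] flags=0000 CS?F → skip
[9] flags=0000 LS?T → r1=0xdc

EXEC = [7,9]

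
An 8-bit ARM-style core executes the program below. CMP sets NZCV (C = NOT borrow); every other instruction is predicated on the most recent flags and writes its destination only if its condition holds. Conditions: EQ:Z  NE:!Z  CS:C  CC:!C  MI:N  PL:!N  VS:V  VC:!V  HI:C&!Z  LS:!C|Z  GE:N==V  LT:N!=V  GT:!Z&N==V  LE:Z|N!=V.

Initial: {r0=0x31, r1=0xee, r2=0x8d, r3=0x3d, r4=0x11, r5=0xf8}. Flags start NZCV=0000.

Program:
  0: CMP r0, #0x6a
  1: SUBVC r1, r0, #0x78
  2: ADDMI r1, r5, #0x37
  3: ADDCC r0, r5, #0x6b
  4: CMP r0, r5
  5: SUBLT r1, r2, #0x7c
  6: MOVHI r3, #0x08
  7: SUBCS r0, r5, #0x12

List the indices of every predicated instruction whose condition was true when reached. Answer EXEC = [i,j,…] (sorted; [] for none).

EXEC = [1,2,3]

0: ✓ CMP  NZCV=1000
1: ✓ SUBVC  r1←0xb9
2: ✓ ADDMI  r1←0x2f
3: ✓ ADDCC  r0←0x63
4: ✓ CMP  NZCV=0000
5: · SUBLT
6: · MOVHI
7: · SUBCS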